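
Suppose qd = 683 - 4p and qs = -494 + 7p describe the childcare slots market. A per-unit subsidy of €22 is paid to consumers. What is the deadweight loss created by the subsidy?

Deadweight loss = €616

Pre-subsidy: 683 - 4p = -494 + 7p gives p* = 107, q* = 255.
With the rebate, buyers effectively pay pb = ps − 22, where ps is the price sellers receive.
Demand in terms of ps becomes qd = 683 − 4(ps − 22) = 771 - 4ps. Setting this equal to supply: 771 - 4ps = -494 + 7ps, so ps = 115.
Buyers pay pb = 115 − 22 = 93; q' = -494 + 7·115 = 311.
The subsidy expands output by 311 − 255 = 56 past the efficient level; on those units the gap between marginal cost and willingness to pay runs from 0 up to 22.
DWL = ½ × 22 × 56 = 616.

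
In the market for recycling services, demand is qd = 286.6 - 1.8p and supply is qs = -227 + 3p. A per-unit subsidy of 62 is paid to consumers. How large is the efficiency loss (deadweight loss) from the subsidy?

Pre-subsidy: 286.6 - 1.8p = -227 + 3p gives p* = 107, q* = 94.
With the rebate, buyers effectively pay pb = ps − 62, where ps is the price sellers receive.
Demand in terms of ps becomes qd = 286.6 − 1.8(ps − 62) = 398.2 - 1.8ps. Setting this equal to supply: 398.2 - 1.8ps = -227 + 3ps, so ps = 130.25.
Buyers pay pb = 130.25 − 62 = 68.25; q' = -227 + 3·130.25 = 163.75.
The subsidy expands output by 163.75 − 94 = 69.75 past the efficient level; on those units the gap between marginal cost and willingness to pay runs from 0 up to 62.
DWL = ½ × 62 × 69.75 = 2162.25.

Deadweight loss = 2162.25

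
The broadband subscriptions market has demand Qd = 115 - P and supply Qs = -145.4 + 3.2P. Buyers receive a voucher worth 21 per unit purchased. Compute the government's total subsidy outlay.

Government cost = 1449

Pre-subsidy: 115 - P = -145.4 + 3.2P gives P* = 62, Q* = 53.
With the rebate, buyers effectively pay Pb = Ps − 21, where Ps is the price sellers receive.
Demand in terms of Ps becomes Qd = 115 − 1(Ps − 21) = 136 - Ps. Setting this equal to supply: 136 - Ps = -145.4 + 3.2Ps, so Ps = 67.
Buyers pay Pb = 67 − 21 = 46; Q' = -145.4 + 3.2·67 = 69.
Government outlay = subsidy × quantity = 21 × 69 = 1449.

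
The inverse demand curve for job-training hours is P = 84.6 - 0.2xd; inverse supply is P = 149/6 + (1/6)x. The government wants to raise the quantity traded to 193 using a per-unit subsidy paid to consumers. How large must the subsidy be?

At x = 193, from the demand curve buyers pay Pb = 84.6 − 0.2·193 = 46; from the supply curve sellers need Ps = 149/6 + (1/6)·193 = 57.
The subsidy must fill the gap: s = Ps − Pb = 57 − 46 = 11.

Required subsidy s = 11 per unit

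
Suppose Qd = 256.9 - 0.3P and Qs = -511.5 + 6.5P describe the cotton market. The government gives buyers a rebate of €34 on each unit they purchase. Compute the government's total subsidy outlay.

Pre-subsidy: 256.9 - 0.3P = -511.5 + 6.5P gives P* = 113, Q* = 223.
With the rebate, buyers effectively pay Pb = Ps − 34, where Ps is the price sellers receive.
Demand in terms of Ps becomes Qd = 256.9 − 0.3(Ps − 34) = 267.1 - 0.3Ps. Setting this equal to supply: 267.1 - 0.3Ps = -511.5 + 6.5Ps, so Ps = 114.5.
Buyers pay Pb = 114.5 − 34 = 80.5; Q' = -511.5 + 6.5·114.5 = 232.75.
Government outlay = subsidy × quantity = 34 × 232.75 = 7913.5.

Government cost = €7913.5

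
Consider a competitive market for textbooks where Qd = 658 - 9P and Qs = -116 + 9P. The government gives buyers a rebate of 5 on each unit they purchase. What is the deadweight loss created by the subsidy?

Pre-subsidy: 658 - 9P = -116 + 9P gives P* = 43, Q* = 271.
With the rebate, buyers effectively pay Pb = Ps − 5, where Ps is the price sellers receive.
Demand in terms of Ps becomes Qd = 658 − 9(Ps − 5) = 703 - 9Ps. Setting this equal to supply: 703 - 9Ps = -116 + 9Ps, so Ps = 45.5.
Buyers pay Pb = 45.5 − 5 = 40.5; Q' = -116 + 9·45.5 = 293.5.
The subsidy expands output by 293.5 − 271 = 22.5 past the efficient level; on those units the gap between marginal cost and willingness to pay runs from 0 up to 5.
DWL = ½ × 5 × 22.5 = 56.25.

Deadweight loss = 56.25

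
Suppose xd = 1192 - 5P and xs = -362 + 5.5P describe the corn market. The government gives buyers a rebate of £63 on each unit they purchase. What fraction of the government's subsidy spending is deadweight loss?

DWL / government spending = 165/1234

Pre-subsidy: 1192 - 5P = -362 + 5.5P gives P* = 148, x* = 452.
With the rebate, buyers effectively pay Pb = Ps − 63, where Ps is the price sellers receive.
Demand in terms of Ps becomes xd = 1192 − 5(Ps − 63) = 1507 - 5Ps. Setting this equal to supply: 1507 - 5Ps = -362 + 5.5Ps, so Ps = 178.
Buyers pay Pb = 178 − 63 = 115; x' = -362 + 5.5·178 = 617.
ΔCS = ½(452 + 617)(148 − 115) = 17638.5; ΔPS = ½(452 + 617)(178 − 148) = 16035.
Government spending = 63 × 617 = 38871.
DWL = ½ × 63 × (617 − 452) = 5197.5; fraction = 5197.5 / 38871 = 165/1234.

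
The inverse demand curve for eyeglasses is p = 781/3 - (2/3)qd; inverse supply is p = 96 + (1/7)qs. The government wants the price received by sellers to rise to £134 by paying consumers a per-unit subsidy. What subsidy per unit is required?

Required subsidy s = £51 per unit

At a seller price of 134, quantity supplied is -672 + 7·134 = 266.
Buyers absorb 266 only when they pay pb = 781/3 − (2/3)·266 = 83.
s = ps − pb = 134 − 83 = 51.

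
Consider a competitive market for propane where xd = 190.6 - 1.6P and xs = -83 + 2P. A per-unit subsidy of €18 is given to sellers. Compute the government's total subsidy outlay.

Government cost = €1530

Pre-subsidy: 190.6 - 1.6P = -83 + 2P gives P* = 76, x* = 69.
With the subsidy, sellers receive Ps = Pb + 18 for each unit, where Pb is the price buyers pay.
Supply in terms of Pb becomes xs = -83 + 2(Pb + 18) = -47 + 2Pb. Setting this equal to demand: 190.6 - 1.6Pb = -47 + 2Pb, so Pb = 66.
Sellers receive Ps = 66 + 18 = 84; x' = 190.6 − 1.6·66 = 85.
Government outlay = subsidy × quantity = 18 × 85 = 1530.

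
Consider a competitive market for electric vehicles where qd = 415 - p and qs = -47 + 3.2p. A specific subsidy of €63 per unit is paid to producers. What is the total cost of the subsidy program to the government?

Pre-subsidy: 415 - p = -47 + 3.2p gives p* = 110, q* = 305.
With the subsidy, sellers receive ps = pb + 63 for each unit, where pb is the price buyers pay.
Supply in terms of pb becomes qs = -47 + 3.2(pb + 63) = 154.6 + 3.2pb. Setting this equal to demand: 415 - pb = 154.6 + 3.2pb, so pb = 62.
Sellers receive ps = 62 + 63 = 125; q' = 415 − 1·62 = 353.
Government outlay = subsidy × quantity = 63 × 353 = 22239.

Government cost = €22239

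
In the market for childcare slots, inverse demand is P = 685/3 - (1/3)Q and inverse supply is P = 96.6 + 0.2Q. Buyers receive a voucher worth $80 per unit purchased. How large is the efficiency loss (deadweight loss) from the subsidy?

Deadweight loss = $6000

Pre-subsidy: 685/3 - (1/3)Q = 96.6 + 0.2Q gives Q* = 247 and P* = 146.
With the rebate, buyers effectively pay Pb = Ps − 80, where Ps is the price sellers receive.
On the curves, Pb = 685/3 - (1/3)Q and Ps = 96.6 + 0.2Q; the wedge Ps − Pb = 80 gives 96.6 + 0.2Q − (685/3 - (1/3)Q) = 80, so Q' = 397.
Then Pb = 685/3 − (1/3)·397 = 96 and Ps = 96.6 + 0.2·397 = 176.
The subsidy expands output by 397 − 247 = 150 past the efficient level; on those units the gap between marginal cost and willingness to pay runs from 0 up to 80.
DWL = ½ × 80 × 150 = 6000.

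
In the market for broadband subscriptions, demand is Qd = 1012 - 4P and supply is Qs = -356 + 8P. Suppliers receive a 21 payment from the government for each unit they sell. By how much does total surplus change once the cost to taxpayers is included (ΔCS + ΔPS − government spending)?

Pre-subsidy: 1012 - 4P = -356 + 8P gives P* = 114, Q* = 556.
With the subsidy, sellers receive Ps = Pb + 21 for each unit, where Pb is the price buyers pay.
Supply in terms of Pb becomes Qs = -356 + 8(Pb + 21) = -188 + 8Pb. Setting this equal to demand: 1012 - 4Pb = -188 + 8Pb, so Pb = 100.
Sellers receive Ps = 100 + 21 = 121; Q' = 1012 − 4·100 = 612.
ΔCS = ½(556 + 612)(114 − 100) = 8176; ΔPS = ½(556 + 612)(121 − 114) = 4088.
Government spending = 21 × 612 = 12852.
Net change = 8176 + 4088 − 12852 = -588. The loss equals the DWL triangle ½·21·56.

Net change in total surplus = -588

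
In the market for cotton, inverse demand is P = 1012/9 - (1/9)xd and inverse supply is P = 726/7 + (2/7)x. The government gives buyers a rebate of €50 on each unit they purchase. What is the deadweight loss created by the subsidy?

Pre-subsidy: 1012/9 - (1/9)x = 726/7 + (2/7)x gives x* = 22 and P* = 110.
With the rebate, buyers effectively pay Pb = Ps − 50, where Ps is the price sellers receive.
On the curves, Pb = 1012/9 - (1/9)x and Ps = 726/7 + (2/7)x; the wedge Ps − Pb = 50 gives 726/7 + (2/7)x − (1012/9 - (1/9)x) = 50, so x' = 148.
Then Pb = 1012/9 − (1/9)·148 = 96 and Ps = 726/7 + (2/7)·148 = 146.
The subsidy expands output by 148 − 22 = 126 past the efficient level; on those units the gap between marginal cost and willingness to pay runs from 0 up to 50.
DWL = ½ × 50 × 126 = 3150.

Deadweight loss = €3150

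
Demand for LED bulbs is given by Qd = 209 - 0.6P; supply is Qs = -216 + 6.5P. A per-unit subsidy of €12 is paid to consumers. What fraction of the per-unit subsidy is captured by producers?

Pre-subsidy: 209 - 0.6P = -216 + 6.5P gives P* = 4250/71, Q* = 12289/71.
With the rebate, buyers effectively pay Pb = Ps − 12, where Ps is the price sellers receive.
Demand in terms of Ps becomes Qd = 209 − 0.6(Ps − 12) = 216.2 - 0.6Ps. Setting this equal to supply: 216.2 - 0.6Ps = -216 + 6.5Ps, so Ps = 4322/71.
Buyers pay Pb = 4322/71 − 12 = 3470/71; Q' = -216 + 6.5·(4322/71) = 12757/71.
Buyers' price falls by P* − Pb = 4250/71 − 3470/71 = 780/71; sellers' price rises by Ps − P* = 4322/71 − 4250/71 = 72/71.
So producers capture (72/71)/12 = 6/71 of each unit of subsidy.

Producer share = 6/71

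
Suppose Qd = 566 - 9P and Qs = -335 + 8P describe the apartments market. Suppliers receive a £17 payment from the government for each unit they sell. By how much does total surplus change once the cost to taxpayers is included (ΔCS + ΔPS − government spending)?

Pre-subsidy: 566 - 9P = -335 + 8P gives P* = 53, Q* = 89.
With the subsidy, sellers receive Ps = Pb + 17 for each unit, where Pb is the price buyers pay.
Supply in terms of Pb becomes Qs = -335 + 8(Pb + 17) = -199 + 8Pb. Setting this equal to demand: 566 - 9Pb = -199 + 8Pb, so Pb = 45.
Sellers receive Ps = 45 + 17 = 62; Q' = 566 − 9·45 = 161.
ΔCS = ½(89 + 161)(53 − 45) = 1000; ΔPS = ½(89 + 161)(62 − 53) = 1125.
Government spending = 17 × 161 = 2737.
Net change = 1000 + 1125 − 2737 = -612. The loss equals the DWL triangle ½·17·72.

Net change in total surplus = -£612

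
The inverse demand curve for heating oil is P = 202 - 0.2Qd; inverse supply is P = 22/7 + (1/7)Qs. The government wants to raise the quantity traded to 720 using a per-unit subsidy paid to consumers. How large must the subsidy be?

Required subsidy s = 48 per unit

At Q = 720, from the demand curve buyers pay Pb = 202 − 0.2·720 = 58; from the supply curve sellers need Ps = 22/7 + (1/7)·720 = 106.
The subsidy must fill the gap: s = Ps − Pb = 106 − 58 = 48.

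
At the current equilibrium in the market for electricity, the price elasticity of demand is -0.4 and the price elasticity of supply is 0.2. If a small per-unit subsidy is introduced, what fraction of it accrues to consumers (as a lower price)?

For a small subsidy around the equilibrium, the benefit split depends on the relative slopes, which at a point are proportional to the elasticities.
Buyer share = εs/(εs + |εd|) = 0.2/(0.2 + 0.4) = 1/3; seller share = |εd|/(εs + |εd|) = 2/3.

Consumer share = 1/3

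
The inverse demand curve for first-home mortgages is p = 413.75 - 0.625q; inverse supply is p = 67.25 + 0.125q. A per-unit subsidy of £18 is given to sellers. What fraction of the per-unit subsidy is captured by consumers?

Pre-subsidy: 413.75 - 0.625q = 67.25 + 0.125q gives q* = 462 and p* = 125.
With the subsidy, sellers receive ps = pb + 18 for each unit, where pb is the price buyers pay.
On the curves, pb = 413.75 - 0.625q and ps = 67.25 + 0.125q; the wedge ps − pb = 18 gives 67.25 + 0.125q − (413.75 - 0.625q) = 18, so q' = 486.
Then pb = 413.75 − 0.625·486 = 110 and ps = 67.25 + 0.125·486 = 128.
Buyers' price falls by p* − pb = 125 − 110 = 15; sellers' price rises by ps − p* = 128 − 125 = 3.
So consumers capture 15/18 = 5/6 of each unit of subsidy.

Consumer share = 5/6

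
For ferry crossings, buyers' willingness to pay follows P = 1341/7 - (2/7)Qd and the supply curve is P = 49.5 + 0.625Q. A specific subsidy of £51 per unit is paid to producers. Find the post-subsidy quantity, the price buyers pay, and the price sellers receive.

Q' = 212; buyers pay £131; sellers receive £182

Pre-subsidy: 1341/7 - (2/7)Q = 49.5 + 0.625Q gives Q* = 156 and P* = 147.
With the subsidy, sellers receive Ps = Pb + 51 for each unit, where Pb is the price buyers pay.
On the curves, Pb = 1341/7 - (2/7)Q and Ps = 49.5 + 0.625Q; the wedge Ps − Pb = 51 gives 49.5 + 0.625Q − (1341/7 - (2/7)Q) = 51, so Q' = 212.
Then Pb = 1341/7 − (2/7)·212 = 131 and Ps = 49.5 + 0.625·212 = 182.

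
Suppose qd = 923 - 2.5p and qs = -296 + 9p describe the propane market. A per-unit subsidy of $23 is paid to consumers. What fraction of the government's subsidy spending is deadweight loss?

DWL / government spending = 45/1406

Pre-subsidy: 923 - 2.5p = -296 + 9p gives p* = 106, q* = 658.
With the rebate, buyers effectively pay pb = ps − 23, where ps is the price sellers receive.
Demand in terms of ps becomes qd = 923 − 2.5(ps − 23) = 980.5 - 2.5ps. Setting this equal to supply: 980.5 - 2.5ps = -296 + 9ps, so ps = 111.
Buyers pay pb = 111 − 23 = 88; q' = -296 + 9·111 = 703.
ΔCS = ½(658 + 703)(106 − 88) = 12249; ΔPS = ½(658 + 703)(111 − 106) = 3402.5.
Government spending = 23 × 703 = 16169.
DWL = ½ × 23 × (703 − 658) = 517.5; fraction = 517.5 / 16169 = 45/1406.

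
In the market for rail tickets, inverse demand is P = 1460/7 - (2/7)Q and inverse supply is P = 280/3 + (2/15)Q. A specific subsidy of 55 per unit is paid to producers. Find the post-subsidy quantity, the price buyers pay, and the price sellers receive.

Q' = 406.25; buyers pay 92.5; sellers receive 147.5

Pre-subsidy: 1460/7 - (2/7)Q = 280/3 + (2/15)Q gives Q* = 275 and P* = 130.
With the subsidy, sellers receive Ps = Pb + 55 for each unit, where Pb is the price buyers pay.
On the curves, Pb = 1460/7 - (2/7)Q and Ps = 280/3 + (2/15)Q; the wedge Ps − Pb = 55 gives 280/3 + (2/15)Q − (1460/7 - (2/7)Q) = 55, so Q' = 406.25.
Then Pb = 1460/7 − (2/7)·406.25 = 92.5 and Ps = 280/3 + (2/15)·406.25 = 147.5.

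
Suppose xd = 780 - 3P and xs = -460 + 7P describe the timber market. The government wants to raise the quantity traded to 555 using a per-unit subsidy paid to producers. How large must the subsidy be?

Required subsidy s = 70 per unit

At x = 555, invert demand for the buyer price: Pb = (780 − 555)/3 = 75; invert supply for the seller price: Ps = (555 − (-460))/7 = 145.
The subsidy must fill the gap: s = Ps − Pb = 145 − 75 = 70.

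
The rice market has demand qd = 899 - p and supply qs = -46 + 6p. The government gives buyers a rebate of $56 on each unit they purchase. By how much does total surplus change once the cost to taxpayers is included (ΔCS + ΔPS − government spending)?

Pre-subsidy: 899 - p = -46 + 6p gives p* = 135, q* = 764.
With the rebate, buyers effectively pay pb = ps − 56, where ps is the price sellers receive.
Demand in terms of ps becomes qd = 899 − 1(ps − 56) = 955 - ps. Setting this equal to supply: 955 - ps = -46 + 6ps, so ps = 143.
Buyers pay pb = 143 − 56 = 87; q' = -46 + 6·143 = 812.
ΔCS = ½(764 + 812)(135 − 87) = 37824; ΔPS = ½(764 + 812)(143 − 135) = 6304.
Government spending = 56 × 812 = 45472.
Net change = 37824 + 6304 − 45472 = -1344. The loss equals the DWL triangle ½·56·48.

Net change in total surplus = -$1344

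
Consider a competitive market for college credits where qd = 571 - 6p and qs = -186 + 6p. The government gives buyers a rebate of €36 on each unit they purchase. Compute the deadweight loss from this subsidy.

Deadweight loss = €1944

Pre-subsidy: 571 - 6p = -186 + 6p gives p* = 757/12, q* = 192.5.
With the rebate, buyers effectively pay pb = ps − 36, where ps is the price sellers receive.
Demand in terms of ps becomes qd = 571 − 6(ps − 36) = 787 - 6ps. Setting this equal to supply: 787 - 6ps = -186 + 6ps, so ps = 973/12.
Buyers pay pb = 973/12 − 36 = 541/12; q' = -186 + 6·(973/12) = 300.5.
The subsidy expands output by 300.5 − 192.5 = 108 past the efficient level; on those units the gap between marginal cost and willingness to pay runs from 0 up to 36.
DWL = ½ × 36 × 108 = 1944.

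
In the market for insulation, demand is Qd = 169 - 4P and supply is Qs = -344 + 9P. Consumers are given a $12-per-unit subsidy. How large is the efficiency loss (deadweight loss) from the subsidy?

Deadweight loss = 2592/13

Pre-subsidy: 169 - 4P = -344 + 9P gives P* = 513/13, Q* = 145/13.
With the rebate, buyers effectively pay Pb = Ps − 12, where Ps is the price sellers receive.
Demand in terms of Ps becomes Qd = 169 − 4(Ps − 12) = 217 - 4Ps. Setting this equal to supply: 217 - 4Ps = -344 + 9Ps, so Ps = 561/13.
Buyers pay Pb = 561/13 − 12 = 405/13; Q' = -344 + 9·(561/13) = 577/13.
The subsidy expands output by 577/13 − 145/13 = 432/13 past the efficient level; on those units the gap between marginal cost and willingness to pay runs from 0 up to 12.
DWL = ½ × 12 × 432/13 = 2592/13.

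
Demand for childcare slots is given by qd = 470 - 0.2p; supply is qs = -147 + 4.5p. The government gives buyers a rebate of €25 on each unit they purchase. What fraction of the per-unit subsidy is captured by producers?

Producer share = 2/47

Pre-subsidy: 470 - 0.2p = -147 + 4.5p gives p* = 6170/47, q* = 20856/47.
With the rebate, buyers effectively pay pb = ps − 25, where ps is the price sellers receive.
Demand in terms of ps becomes qd = 470 − 0.2(ps − 25) = 475 - 0.2ps. Setting this equal to supply: 475 - 0.2ps = -147 + 4.5ps, so ps = 6220/47.
Buyers pay pb = 6220/47 − 25 = 5045/47; q' = -147 + 4.5·(6220/47) = 21081/47.
Buyers' price falls by p* − pb = 6170/47 − 5045/47 = 1125/47; sellers' price rises by ps − p* = 6220/47 − 6170/47 = 50/47.
So producers capture (50/47)/25 = 2/47 of each unit of subsidy.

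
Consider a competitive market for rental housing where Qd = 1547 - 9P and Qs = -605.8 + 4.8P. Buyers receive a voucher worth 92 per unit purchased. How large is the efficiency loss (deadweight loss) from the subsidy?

Deadweight loss = 13248

Pre-subsidy: 1547 - 9P = -605.8 + 4.8P gives P* = 156, Q* = 143.
With the rebate, buyers effectively pay Pb = Ps − 92, where Ps is the price sellers receive.
Demand in terms of Ps becomes Qd = 1547 − 9(Ps − 92) = 2375 - 9Ps. Setting this equal to supply: 2375 - 9Ps = -605.8 + 4.8Ps, so Ps = 216.
Buyers pay Pb = 216 − 92 = 124; Q' = -605.8 + 4.8·216 = 431.
The subsidy expands output by 431 − 143 = 288 past the efficient level; on those units the gap between marginal cost and willingness to pay runs from 0 up to 92.
DWL = ½ × 92 × 288 = 13248.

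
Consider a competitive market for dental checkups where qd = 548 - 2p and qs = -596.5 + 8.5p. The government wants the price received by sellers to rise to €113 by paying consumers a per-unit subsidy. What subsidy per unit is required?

At a seller price of 113, quantity supplied is -596.5 + 8.5·113 = 364.
Buyers absorb 364 only when they pay pb with 548 − 2·pb = 364, i.e. pb = 92.
s = ps − pb = 113 − 92 = 21.

Required subsidy s = €21 per unit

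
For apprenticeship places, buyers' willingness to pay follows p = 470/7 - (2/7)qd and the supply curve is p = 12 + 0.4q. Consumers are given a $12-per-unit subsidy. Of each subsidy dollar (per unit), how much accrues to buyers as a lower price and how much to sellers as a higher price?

Pre-subsidy: 470/7 - (2/7)q = 12 + 0.4q gives q* = 965/12 and p* = 265/6.
With the rebate, buyers effectively pay pb = ps − 12, where ps is the price sellers receive.
On the curves, pb = 470/7 - (2/7)q and ps = 12 + 0.4q; the wedge ps − pb = 12 gives 12 + 0.4q − (470/7 - (2/7)q) = 12, so q' = 1175/12.
Then pb = 470/7 − (2/7)·(1175/12) = 235/6 and ps = 12 + 0.4·(1175/12) = 307/6.
Buyers' price falls by p* − pb = 265/6 − 235/6 = 5; sellers' price rises by ps − p* = 307/6 − 265/6 = 7.

Buyers gain $5 per unit; sellers gain $7 per unit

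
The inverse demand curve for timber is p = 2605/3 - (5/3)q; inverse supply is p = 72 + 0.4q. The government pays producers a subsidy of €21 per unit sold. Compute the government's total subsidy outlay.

Pre-subsidy: 2605/3 - (5/3)q = 72 + 0.4q gives q* = 11945/31 and p* = 7010/31.
With the subsidy, sellers receive ps = pb + 21 for each unit, where pb is the price buyers pay.
On the curves, pb = 2605/3 - (5/3)q and ps = 72 + 0.4q; the wedge ps − pb = 21 gives 72 + 0.4q − (2605/3 - (5/3)q) = 21, so q' = 12260/31.
Then pb = 2605/3 − (5/3)·(12260/31) = 6485/31 and ps = 72 + 0.4·(12260/31) = 7136/31.
Government outlay = subsidy × quantity = 21 × 12260/31 = 257460/31.

Government cost = 257460/31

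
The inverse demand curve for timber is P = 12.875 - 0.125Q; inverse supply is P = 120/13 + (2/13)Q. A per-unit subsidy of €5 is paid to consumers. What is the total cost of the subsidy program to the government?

Pre-subsidy: 12.875 - 0.125Q = 120/13 + (2/13)Q gives Q* = 379/29 and P* = 326/29.
With the rebate, buyers effectively pay Pb = Ps − 5, where Ps is the price sellers receive.
On the curves, Pb = 12.875 - 0.125Q and Ps = 120/13 + (2/13)Q; the wedge Ps − Pb = 5 gives 120/13 + (2/13)Q − (12.875 - 0.125Q) = 5, so Q' = 31.
Then Pb = 12.875 − 0.125·31 = 9 and Ps = 120/13 + (2/13)·31 = 14.
Government outlay = subsidy × quantity = 5 × 31 = 155.

Government cost = €155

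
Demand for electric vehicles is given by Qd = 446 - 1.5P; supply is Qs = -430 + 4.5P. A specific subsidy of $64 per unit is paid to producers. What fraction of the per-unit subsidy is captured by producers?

Producer share = 0.25

Pre-subsidy: 446 - 1.5P = -430 + 4.5P gives P* = 146, Q* = 227.
With the subsidy, sellers receive Ps = Pb + 64 for each unit, where Pb is the price buyers pay.
Supply in terms of Pb becomes Qs = -430 + 4.5(Pb + 64) = -142 + 4.5Pb. Setting this equal to demand: 446 - 1.5Pb = -142 + 4.5Pb, so Pb = 98.
Sellers receive Ps = 98 + 64 = 162; Q' = 446 − 1.5·98 = 299.
Buyers' price falls by P* − Pb = 146 − 98 = 48; sellers' price rises by Ps − P* = 162 − 146 = 16.
So producers capture 16/64 = 0.25 of each unit of subsidy.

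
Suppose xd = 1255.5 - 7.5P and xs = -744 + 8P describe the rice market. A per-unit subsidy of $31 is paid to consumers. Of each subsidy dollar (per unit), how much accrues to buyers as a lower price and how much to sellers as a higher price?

Buyers gain $16 per unit; sellers gain $15 per unit

Pre-subsidy: 1255.5 - 7.5P = -744 + 8P gives P* = 129, x* = 288.
With the rebate, buyers effectively pay Pb = Ps − 31, where Ps is the price sellers receive.
Demand in terms of Ps becomes xd = 1255.5 − 7.5(Ps − 31) = 1488 - 7.5Ps. Setting this equal to supply: 1488 - 7.5Ps = -744 + 8Ps, so Ps = 144.
Buyers pay Pb = 144 − 31 = 113; x' = -744 + 8·144 = 408.
Buyers' price falls by P* − Pb = 129 − 113 = 16; sellers' price rises by Ps − P* = 144 − 129 = 15.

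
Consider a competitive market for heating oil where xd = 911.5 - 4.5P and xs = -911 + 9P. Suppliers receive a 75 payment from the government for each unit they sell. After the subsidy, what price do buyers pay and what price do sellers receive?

Buyers pay 85; sellers receive 160

Pre-subsidy: 911.5 - 4.5P = -911 + 9P gives P* = 135, x* = 304.
With the subsidy, sellers receive Ps = Pb + 75 for each unit, where Pb is the price buyers pay.
Supply in terms of Pb becomes xs = -911 + 9(Pb + 75) = -236 + 9Pb. Setting this equal to demand: 911.5 - 4.5Pb = -236 + 9Pb, so Pb = 85.
Sellers receive Ps = 85 + 75 = 160; x' = 911.5 − 4.5·85 = 529.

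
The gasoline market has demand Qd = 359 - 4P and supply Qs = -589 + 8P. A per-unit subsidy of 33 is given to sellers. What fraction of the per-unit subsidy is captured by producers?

Pre-subsidy: 359 - 4P = -589 + 8P gives P* = 79, Q* = 43.
With the subsidy, sellers receive Ps = Pb + 33 for each unit, where Pb is the price buyers pay.
Supply in terms of Pb becomes Qs = -589 + 8(Pb + 33) = -325 + 8Pb. Setting this equal to demand: 359 - 4Pb = -325 + 8Pb, so Pb = 57.
Sellers receive Ps = 57 + 33 = 90; Q' = 359 − 4·57 = 131.
Buyers' price falls by P* − Pb = 79 − 57 = 22; sellers' price rises by Ps − P* = 90 − 79 = 11.
So producers capture 11/33 = 1/3 of each unit of subsidy.

Producer share = 1/3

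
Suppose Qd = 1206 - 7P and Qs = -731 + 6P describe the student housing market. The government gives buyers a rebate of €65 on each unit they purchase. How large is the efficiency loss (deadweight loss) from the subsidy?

Pre-subsidy: 1206 - 7P = -731 + 6P gives P* = 149, Q* = 163.
With the rebate, buyers effectively pay Pb = Ps − 65, where Ps is the price sellers receive.
Demand in terms of Ps becomes Qd = 1206 − 7(Ps − 65) = 1661 - 7Ps. Setting this equal to supply: 1661 - 7Ps = -731 + 6Ps, so Ps = 184.
Buyers pay Pb = 184 − 65 = 119; Q' = -731 + 6·184 = 373.
The subsidy expands output by 373 − 163 = 210 past the efficient level; on those units the gap between marginal cost and willingness to pay runs from 0 up to 65.
DWL = ½ × 65 × 210 = 6825.

Deadweight loss = €6825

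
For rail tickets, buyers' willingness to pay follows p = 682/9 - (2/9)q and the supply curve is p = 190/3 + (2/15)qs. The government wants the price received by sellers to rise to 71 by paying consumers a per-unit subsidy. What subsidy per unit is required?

Required subsidy s = 8 per unit

At a seller price of 71, quantity supplied is -475 + 7.5·71 = 57.5.
Buyers absorb 57.5 only when they pay pb = 682/9 − (2/9)·57.5 = 63.
s = ps − pb = 71 − 63 = 8.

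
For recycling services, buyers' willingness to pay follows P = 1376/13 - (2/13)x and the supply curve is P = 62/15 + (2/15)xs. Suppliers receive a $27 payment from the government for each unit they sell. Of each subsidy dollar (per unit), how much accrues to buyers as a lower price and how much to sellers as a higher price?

Pre-subsidy: 1376/13 - (2/13)x = 62/15 + (2/15)x gives x* = 9917/28 and P* = 719/14.
With the subsidy, sellers receive Ps = Pb + 27 for each unit, where Pb is the price buyers pay.
On the curves, Pb = 1376/13 - (2/13)x and Ps = 62/15 + (2/15)x; the wedge Ps − Pb = 27 gives 62/15 + (2/15)x − (1376/13 - (2/13)x) = 27, so x' = 25099/56.
Then Pb = 1376/13 − (2/13)·(25099/56) = 1033/28 and Ps = 62/15 + (2/15)·(25099/56) = 1789/28.
Buyers' price falls by P* − Pb = 719/14 − 1033/28 = 405/28; sellers' price rises by Ps − P* = 1789/28 − 719/14 = 351/28.

Buyers gain 405/28 per unit; sellers gain 351/28 per unit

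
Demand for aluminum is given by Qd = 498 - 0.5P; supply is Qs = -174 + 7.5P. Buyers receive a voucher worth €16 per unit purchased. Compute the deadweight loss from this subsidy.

Pre-subsidy: 498 - 0.5P = -174 + 7.5P gives P* = 84, Q* = 456.
With the rebate, buyers effectively pay Pb = Ps − 16, where Ps is the price sellers receive.
Demand in terms of Ps becomes Qd = 498 − 0.5(Ps − 16) = 506 - 0.5Ps. Setting this equal to supply: 506 - 0.5Ps = -174 + 7.5Ps, so Ps = 85.
Buyers pay Pb = 85 − 16 = 69; Q' = -174 + 7.5·85 = 463.5.
The subsidy expands output by 463.5 − 456 = 7.5 past the efficient level; on those units the gap between marginal cost and willingness to pay runs from 0 up to 16.
DWL = ½ × 16 × 7.5 = 60.

Deadweight loss = €60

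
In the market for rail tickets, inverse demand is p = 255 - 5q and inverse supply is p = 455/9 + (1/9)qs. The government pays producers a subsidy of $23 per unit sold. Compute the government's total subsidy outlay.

Pre-subsidy: 255 - 5q = 455/9 + (1/9)q gives q* = 40 and p* = 55.
With the subsidy, sellers receive ps = pb + 23 for each unit, where pb is the price buyers pay.
On the curves, pb = 255 - 5q and ps = 455/9 + (1/9)q; the wedge ps − pb = 23 gives 455/9 + (1/9)q − (255 - 5q) = 23, so q' = 44.5.
Then pb = 255 − 5·44.5 = 32.5 and ps = 455/9 + (1/9)·44.5 = 55.5.
Government outlay = subsidy × quantity = 23 × 44.5 = 1023.5.

Government cost = $1023.5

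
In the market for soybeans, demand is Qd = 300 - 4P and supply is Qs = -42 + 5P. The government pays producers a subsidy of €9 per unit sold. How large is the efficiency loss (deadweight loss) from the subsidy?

Pre-subsidy: 300 - 4P = -42 + 5P gives P* = 38, Q* = 148.
With the subsidy, sellers receive Ps = Pb + 9 for each unit, where Pb is the price buyers pay.
Supply in terms of Pb becomes Qs = -42 + 5(Pb + 9) = 3 + 5Pb. Setting this equal to demand: 300 - 4Pb = 3 + 5Pb, so Pb = 33.
Sellers receive Ps = 33 + 9 = 42; Q' = 300 − 4·33 = 168.
The subsidy expands output by 168 − 148 = 20 past the efficient level; on those units the gap between marginal cost and willingness to pay runs from 0 up to 9.
DWL = ½ × 9 × 20 = 90.

Deadweight loss = €90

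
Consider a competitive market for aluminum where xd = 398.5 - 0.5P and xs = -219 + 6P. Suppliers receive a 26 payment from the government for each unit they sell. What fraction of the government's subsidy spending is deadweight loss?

Pre-subsidy: 398.5 - 0.5P = -219 + 6P gives P* = 95, x* = 351.
With the subsidy, sellers receive Ps = Pb + 26 for each unit, where Pb is the price buyers pay.
Supply in terms of Pb becomes xs = -219 + 6(Pb + 26) = -63 + 6Pb. Setting this equal to demand: 398.5 - 0.5Pb = -63 + 6Pb, so Pb = 71.
Sellers receive Ps = 71 + 26 = 97; x' = 398.5 − 0.5·71 = 363.
ΔCS = ½(351 + 363)(95 − 71) = 8568; ΔPS = ½(351 + 363)(97 − 95) = 714.
Government spending = 26 × 363 = 9438.
DWL = ½ × 26 × (363 − 351) = 156; fraction = 156 / 9438 = 2/121.

DWL / government spending = 2/121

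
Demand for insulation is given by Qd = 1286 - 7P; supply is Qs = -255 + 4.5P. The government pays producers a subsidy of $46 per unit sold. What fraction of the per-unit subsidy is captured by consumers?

Pre-subsidy: 1286 - 7P = -255 + 4.5P gives P* = 134, Q* = 348.
With the subsidy, sellers receive Ps = Pb + 46 for each unit, where Pb is the price buyers pay.
Supply in terms of Pb becomes Qs = -255 + 4.5(Pb + 46) = -48 + 4.5Pb. Setting this equal to demand: 1286 - 7Pb = -48 + 4.5Pb, so Pb = 116.
Sellers receive Ps = 116 + 46 = 162; Q' = 1286 − 7·116 = 474.
Buyers' price falls by P* − Pb = 134 − 116 = 18; sellers' price rises by Ps − P* = 162 − 134 = 28.
So consumers capture 18/46 = 9/23 of each unit of subsidy.

Consumer share = 9/23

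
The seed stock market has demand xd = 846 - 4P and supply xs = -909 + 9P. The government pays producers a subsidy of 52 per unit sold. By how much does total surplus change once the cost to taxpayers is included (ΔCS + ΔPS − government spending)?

Pre-subsidy: 846 - 4P = -909 + 9P gives P* = 135, x* = 306.
With the subsidy, sellers receive Ps = Pb + 52 for each unit, where Pb is the price buyers pay.
Supply in terms of Pb becomes xs = -909 + 9(Pb + 52) = -441 + 9Pb. Setting this equal to demand: 846 - 4Pb = -441 + 9Pb, so Pb = 99.
Sellers receive Ps = 99 + 52 = 151; x' = 846 − 4·99 = 450.
ΔCS = ½(306 + 450)(135 − 99) = 13608; ΔPS = ½(306 + 450)(151 − 135) = 6048.
Government spending = 52 × 450 = 23400.
Net change = 13608 + 6048 − 23400 = -3744. The loss equals the DWL triangle ½·52·144.

Net change in total surplus = -3744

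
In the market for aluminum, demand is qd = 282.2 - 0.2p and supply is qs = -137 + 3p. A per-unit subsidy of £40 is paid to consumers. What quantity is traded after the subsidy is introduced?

q' = 263.5

Pre-subsidy: 282.2 - 0.2p = -137 + 3p gives p* = 131, q* = 256.
With the rebate, buyers effectively pay pb = ps − 40, where ps is the price sellers receive.
Demand in terms of ps becomes qd = 282.2 − 0.2(ps − 40) = 290.2 - 0.2ps. Setting this equal to supply: 290.2 - 0.2ps = -137 + 3ps, so ps = 133.5.
Buyers pay pb = 133.5 − 40 = 93.5; q' = -137 + 3·133.5 = 263.5.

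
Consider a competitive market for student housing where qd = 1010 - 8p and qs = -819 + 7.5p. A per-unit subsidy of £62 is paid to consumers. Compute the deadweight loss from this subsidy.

Pre-subsidy: 1010 - 8p = -819 + 7.5p gives p* = 118, q* = 66.
With the rebate, buyers effectively pay pb = ps − 62, where ps is the price sellers receive.
Demand in terms of ps becomes qd = 1010 − 8(ps − 62) = 1506 - 8ps. Setting this equal to supply: 1506 - 8ps = -819 + 7.5ps, so ps = 150.
Buyers pay pb = 150 − 62 = 88; q' = -819 + 7.5·150 = 306.
The subsidy expands output by 306 − 66 = 240 past the efficient level; on those units the gap between marginal cost and willingness to pay runs from 0 up to 62.
DWL = ½ × 62 × 240 = 7440.

Deadweight loss = £7440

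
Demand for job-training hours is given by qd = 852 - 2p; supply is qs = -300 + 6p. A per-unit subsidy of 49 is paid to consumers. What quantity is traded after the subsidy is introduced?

Pre-subsidy: 852 - 2p = -300 + 6p gives p* = 144, q* = 564.
With the rebate, buyers effectively pay pb = ps − 49, where ps is the price sellers receive.
Demand in terms of ps becomes qd = 852 − 2(ps − 49) = 950 - 2ps. Setting this equal to supply: 950 - 2ps = -300 + 6ps, so ps = 156.25.
Buyers pay pb = 156.25 − 49 = 107.25; q' = -300 + 6·156.25 = 637.5.

q' = 637.5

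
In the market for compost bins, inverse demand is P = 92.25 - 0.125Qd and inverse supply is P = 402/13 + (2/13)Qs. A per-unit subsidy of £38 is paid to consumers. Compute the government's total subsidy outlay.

Government cost = 392540/29

Pre-subsidy: 92.25 - 0.125Q = 402/13 + (2/13)Q gives Q* = 6378/29 and P* = 1878/29.
With the rebate, buyers effectively pay Pb = Ps − 38, where Ps is the price sellers receive.
On the curves, Pb = 92.25 - 0.125Q and Ps = 402/13 + (2/13)Q; the wedge Ps − Pb = 38 gives 402/13 + (2/13)Q − (92.25 - 0.125Q) = 38, so Q' = 10330/29.
Then Pb = 92.25 − 0.125·(10330/29) = 1384/29 and Ps = 402/13 + (2/13)·(10330/29) = 2486/29.
Government outlay = subsidy × quantity = 38 × 10330/29 = 392540/29.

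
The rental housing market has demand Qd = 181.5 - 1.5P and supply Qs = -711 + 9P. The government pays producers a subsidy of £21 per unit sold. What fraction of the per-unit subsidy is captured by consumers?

Pre-subsidy: 181.5 - 1.5P = -711 + 9P gives P* = 85, Q* = 54.
With the subsidy, sellers receive Ps = Pb + 21 for each unit, where Pb is the price buyers pay.
Supply in terms of Pb becomes Qs = -711 + 9(Pb + 21) = -522 + 9Pb. Setting this equal to demand: 181.5 - 1.5Pb = -522 + 9Pb, so Pb = 67.
Sellers receive Ps = 67 + 21 = 88; Q' = 181.5 − 1.5·67 = 81.
Buyers' price falls by P* − Pb = 85 − 67 = 18; sellers' price rises by Ps − P* = 88 − 85 = 3.
So consumers capture 18/21 = 6/7 of each unit of subsidy.

Consumer share = 6/7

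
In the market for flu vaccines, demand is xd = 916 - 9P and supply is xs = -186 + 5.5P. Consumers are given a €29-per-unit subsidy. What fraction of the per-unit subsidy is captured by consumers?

Consumer share = 11/29

Pre-subsidy: 916 - 9P = -186 + 5.5P gives P* = 76, x* = 232.
With the rebate, buyers effectively pay Pb = Ps − 29, where Ps is the price sellers receive.
Demand in terms of Ps becomes xd = 916 − 9(Ps − 29) = 1177 - 9Ps. Setting this equal to supply: 1177 - 9Ps = -186 + 5.5Ps, so Ps = 94.
Buyers pay Pb = 94 − 29 = 65; x' = -186 + 5.5·94 = 331.
Buyers' price falls by P* − Pb = 76 − 65 = 11; sellers' price rises by Ps − P* = 94 − 76 = 18.
So consumers capture 11/29 = 11/29 of each unit of subsidy.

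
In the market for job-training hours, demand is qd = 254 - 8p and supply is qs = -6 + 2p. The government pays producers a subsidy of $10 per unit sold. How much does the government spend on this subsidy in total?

Pre-subsidy: 254 - 8p = -6 + 2p gives p* = 26, q* = 46.
With the subsidy, sellers receive ps = pb + 10 for each unit, where pb is the price buyers pay.
Supply in terms of pb becomes qs = -6 + 2(pb + 10) = 14 + 2pb. Setting this equal to demand: 254 - 8pb = 14 + 2pb, so pb = 24.
Sellers receive ps = 24 + 10 = 34; q' = 254 − 8·24 = 62.
Government outlay = subsidy × quantity = 10 × 62 = 620.

Government cost = $620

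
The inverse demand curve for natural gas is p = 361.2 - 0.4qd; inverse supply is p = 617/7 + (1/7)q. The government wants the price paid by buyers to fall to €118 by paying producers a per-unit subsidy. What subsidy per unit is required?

At a buyer price of 118, quantity demanded is 903 − 2.5·118 = 608.
Sellers supply 608 only when they receive ps = 617/7 + (1/7)·608 = 175.
s = ps − pb = 175 − 118 = 57.

Required subsidy s = €57 per unit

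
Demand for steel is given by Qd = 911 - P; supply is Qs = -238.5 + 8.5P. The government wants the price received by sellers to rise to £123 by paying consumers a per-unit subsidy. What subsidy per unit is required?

Required subsidy s = £19 per unit

At a seller price of 123, quantity supplied is -238.5 + 8.5·123 = 807.
Buyers absorb 807 only when they pay Pb with 911 − 1·Pb = 807, i.e. Pb = 104.
s = Ps − Pb = 123 − 104 = 19.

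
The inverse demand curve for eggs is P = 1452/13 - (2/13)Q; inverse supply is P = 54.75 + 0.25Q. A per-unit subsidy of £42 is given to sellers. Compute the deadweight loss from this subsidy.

Deadweight loss = £2184

Pre-subsidy: 1452/13 - (2/13)Q = 54.75 + 0.25Q gives Q* = 141 and P* = 90.
With the subsidy, sellers receive Ps = Pb + 42 for each unit, where Pb is the price buyers pay.
On the curves, Pb = 1452/13 - (2/13)Q and Ps = 54.75 + 0.25Q; the wedge Ps − Pb = 42 gives 54.75 + 0.25Q − (1452/13 - (2/13)Q) = 42, so Q' = 245.
Then Pb = 1452/13 − (2/13)·245 = 74 and Ps = 54.75 + 0.25·245 = 116.
The subsidy expands output by 245 − 141 = 104 past the efficient level; on those units the gap between marginal cost and willingness to pay runs from 0 up to 42.
DWL = ½ × 42 × 104 = 2184.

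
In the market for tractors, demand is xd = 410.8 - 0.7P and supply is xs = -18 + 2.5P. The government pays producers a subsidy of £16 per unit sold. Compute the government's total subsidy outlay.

Government cost = £5212

Pre-subsidy: 410.8 - 0.7P = -18 + 2.5P gives P* = 134, x* = 317.
With the subsidy, sellers receive Ps = Pb + 16 for each unit, where Pb is the price buyers pay.
Supply in terms of Pb becomes xs = -18 + 2.5(Pb + 16) = 22 + 2.5Pb. Setting this equal to demand: 410.8 - 0.7Pb = 22 + 2.5Pb, so Pb = 121.5.
Sellers receive Ps = 121.5 + 16 = 137.5; x' = 410.8 − 0.7·121.5 = 325.75.
Government outlay = subsidy × quantity = 16 × 325.75 = 5212.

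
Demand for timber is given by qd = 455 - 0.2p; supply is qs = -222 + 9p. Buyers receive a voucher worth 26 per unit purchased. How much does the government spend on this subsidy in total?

Pre-subsidy: 455 - 0.2p = -222 + 9p gives p* = 3385/46, q* = 20253/46.
With the rebate, buyers effectively pay pb = ps − 26, where ps is the price sellers receive.
Demand in terms of ps becomes qd = 455 − 0.2(ps − 26) = 460.2 - 0.2ps. Setting this equal to supply: 460.2 - 0.2ps = -222 + 9ps, so ps = 3411/46.
Buyers pay pb = 3411/46 − 26 = 2215/46; q' = -222 + 9·(3411/46) = 20487/46.
Government outlay = subsidy × quantity = 26 × 20487/46 = 266331/23.

Government cost = 266331/23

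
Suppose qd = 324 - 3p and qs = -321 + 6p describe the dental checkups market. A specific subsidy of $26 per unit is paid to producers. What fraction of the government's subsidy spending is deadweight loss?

Pre-subsidy: 324 - 3p = -321 + 6p gives p* = 215/3, q* = 109.
With the subsidy, sellers receive ps = pb + 26 for each unit, where pb is the price buyers pay.
Supply in terms of pb becomes qs = -321 + 6(pb + 26) = -165 + 6pb. Setting this equal to demand: 324 - 3pb = -165 + 6pb, so pb = 163/3.
Sellers receive ps = 163/3 + 26 = 241/3; q' = 324 − 3·(163/3) = 161.
ΔCS = ½(109 + 161)(215/3 − 163/3) = 2340; ΔPS = ½(109 + 161)(241/3 − 215/3) = 1170.
Government spending = 26 × 161 = 4186.
DWL = ½ × 26 × (161 − 109) = 676; fraction = 676 / 4186 = 26/161.

DWL / government spending = 26/161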